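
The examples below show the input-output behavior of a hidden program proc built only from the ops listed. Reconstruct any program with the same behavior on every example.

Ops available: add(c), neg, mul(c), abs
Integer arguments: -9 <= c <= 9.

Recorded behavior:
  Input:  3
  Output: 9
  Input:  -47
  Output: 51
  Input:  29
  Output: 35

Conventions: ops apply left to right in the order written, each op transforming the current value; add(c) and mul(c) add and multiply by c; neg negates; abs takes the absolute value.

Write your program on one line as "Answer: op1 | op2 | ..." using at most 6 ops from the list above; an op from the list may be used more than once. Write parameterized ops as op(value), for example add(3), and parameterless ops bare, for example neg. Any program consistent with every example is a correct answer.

add(-5) | add(8) | add(-2) | abs | add(5)

Check, running the answer program on each example:
  3 -> -2 -> 6 -> 4 -> 4 -> 9
  -47 -> -52 -> -44 -> -46 -> 46 -> 51
  29 -> 24 -> 32 -> 30 -> 30 -> 35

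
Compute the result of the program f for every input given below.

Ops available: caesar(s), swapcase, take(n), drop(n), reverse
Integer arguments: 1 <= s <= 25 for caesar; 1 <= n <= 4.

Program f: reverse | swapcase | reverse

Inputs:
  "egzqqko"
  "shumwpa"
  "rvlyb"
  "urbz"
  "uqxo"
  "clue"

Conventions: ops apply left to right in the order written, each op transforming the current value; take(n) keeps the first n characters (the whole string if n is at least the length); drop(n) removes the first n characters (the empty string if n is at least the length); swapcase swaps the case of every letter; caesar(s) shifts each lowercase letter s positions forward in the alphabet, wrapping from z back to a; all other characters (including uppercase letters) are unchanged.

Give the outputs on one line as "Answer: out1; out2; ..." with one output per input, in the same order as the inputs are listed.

"EGZQQKO"; "SHUMWPA"; "RVLYB"; "URBZ"; "UQXO"; "CLUE"

Execution, op by op:
  "egzqqko" -> "okqqzge" -> "OKQQZGE" -> "EGZQQKO"
  "shumwpa" -> "apwmuhs" -> "APWMUHS" -> "SHUMWPA"
  "rvlyb" -> "bylvr" -> "BYLVR" -> "RVLYB"
  "urbz" -> "zbru" -> "ZBRU" -> "URBZ"
  "uqxo" -> "oxqu" -> "OXQU" -> "UQXO"
  "clue" -> "eulc" -> "EULC" -> "CLUE"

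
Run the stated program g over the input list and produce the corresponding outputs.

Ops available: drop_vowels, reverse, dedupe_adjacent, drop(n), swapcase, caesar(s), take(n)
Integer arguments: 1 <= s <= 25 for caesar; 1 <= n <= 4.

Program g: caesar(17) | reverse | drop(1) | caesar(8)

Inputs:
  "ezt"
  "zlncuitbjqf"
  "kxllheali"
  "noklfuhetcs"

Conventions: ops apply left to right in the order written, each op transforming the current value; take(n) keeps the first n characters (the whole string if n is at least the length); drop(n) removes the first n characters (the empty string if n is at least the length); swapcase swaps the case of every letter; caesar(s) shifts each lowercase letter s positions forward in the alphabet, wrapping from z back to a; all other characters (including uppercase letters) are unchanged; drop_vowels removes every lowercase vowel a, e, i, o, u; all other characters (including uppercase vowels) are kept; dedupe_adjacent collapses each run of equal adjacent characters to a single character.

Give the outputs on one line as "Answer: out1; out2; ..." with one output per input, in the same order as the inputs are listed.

Execution, op by op:
  "ezt" -> "vqk" -> "kqv" -> "qv" -> "yd"
  "zlncuitbjqf" -> "qcetlzksahw" -> "whaskzltecq" -> "haskzltecq" -> "piashtbmky"
  "kxllheali" -> "boccyvrcz" -> "zcrvyccob" -> "crvyccob" -> "kzdgkkwj"
  "noklfuhetcs" -> "efbcwlyvktj" -> "jtkvylwcbfe" -> "tkvylwcbfe" -> "bsdgtekjnm"

"yd"; "piashtbmky"; "kzdgkkwj"; "bsdgtekjnm"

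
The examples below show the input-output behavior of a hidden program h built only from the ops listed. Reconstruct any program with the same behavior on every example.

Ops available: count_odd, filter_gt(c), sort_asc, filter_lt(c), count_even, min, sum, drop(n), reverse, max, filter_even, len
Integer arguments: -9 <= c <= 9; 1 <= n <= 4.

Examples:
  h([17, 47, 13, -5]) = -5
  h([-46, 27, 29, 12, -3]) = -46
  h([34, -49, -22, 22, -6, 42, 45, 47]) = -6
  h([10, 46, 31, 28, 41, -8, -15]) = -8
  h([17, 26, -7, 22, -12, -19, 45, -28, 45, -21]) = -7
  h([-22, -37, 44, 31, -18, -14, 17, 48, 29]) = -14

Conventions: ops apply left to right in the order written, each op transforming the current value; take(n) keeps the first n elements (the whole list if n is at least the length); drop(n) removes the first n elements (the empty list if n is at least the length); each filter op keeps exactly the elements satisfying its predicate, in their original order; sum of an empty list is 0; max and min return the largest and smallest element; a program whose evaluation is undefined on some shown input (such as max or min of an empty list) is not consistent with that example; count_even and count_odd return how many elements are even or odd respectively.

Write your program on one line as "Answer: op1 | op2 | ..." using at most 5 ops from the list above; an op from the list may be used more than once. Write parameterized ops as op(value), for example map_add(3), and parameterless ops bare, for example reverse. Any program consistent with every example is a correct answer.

filter_lt(6) | sort_asc | filter_lt(-4) | reverse | max

Check, running the answer program on each example:
  [17, 47, 13, -5] -> [-5] -> [-5] -> [-5] -> [-5] -> -5
  [-46, 27, 29, 12, -3] -> [-46, -3] -> [-46, -3] -> [-46] -> [-46] -> -46
  [34, -49, -22, 22, -6, 42, 45, 47] -> [-49, -22, -6] -> [-49, -22, -6] -> [-49, -22, -6] -> [-6, -22, -49] -> -6
  [10, 46, 31, 28, 41, -8, -15] -> [-8, -15] -> [-15, -8] -> [-15, -8] -> [-8, -15] -> -8
  [17, 26, -7, 22, -12, -19, 45, -28, 45, -21] -> [-7, -12, -19, -28, -21] -> [-28, -21, -19, -12, -7] -> [-28, -21, -19, -12, -7] -> [-7, -12, -19, -21, -28] -> -7
  [-22, -37, 44, 31, -18, -14, 17, 48, 29] -> [-22, -37, -18, -14] -> [-37, -22, -18, -14] -> [-37, -22, -18, -14] -> [-14, -18, -22, -37] -> -14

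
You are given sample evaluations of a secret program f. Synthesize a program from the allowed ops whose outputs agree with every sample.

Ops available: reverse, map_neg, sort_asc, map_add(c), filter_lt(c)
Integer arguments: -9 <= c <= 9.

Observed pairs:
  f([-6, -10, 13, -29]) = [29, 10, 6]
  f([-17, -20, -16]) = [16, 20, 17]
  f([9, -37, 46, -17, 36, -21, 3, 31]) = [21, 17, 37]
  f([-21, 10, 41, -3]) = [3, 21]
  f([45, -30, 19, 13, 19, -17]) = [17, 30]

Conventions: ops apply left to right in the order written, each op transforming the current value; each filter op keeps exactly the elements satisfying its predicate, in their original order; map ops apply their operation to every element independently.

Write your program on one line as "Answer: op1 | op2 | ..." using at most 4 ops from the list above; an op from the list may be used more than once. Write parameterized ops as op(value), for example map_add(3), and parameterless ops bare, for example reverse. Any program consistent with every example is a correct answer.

reverse | filter_lt(1) | map_neg

Check, running the answer program on each example:
  [-6, -10, 13, -29] -> [-29, 13, -10, -6] -> [-29, -10, -6] -> [29, 10, 6]
  [-17, -20, -16] -> [-16, -20, -17] -> [-16, -20, -17] -> [16, 20, 17]
  [9, -37, 46, -17, 36, -21, 3, 31] -> [31, 3, -21, 36, -17, 46, -37, 9] -> [-21, -17, -37] -> [21, 17, 37]
  [-21, 10, 41, -3] -> [-3, 41, 10, -21] -> [-3, -21] -> [3, 21]
  [45, -30, 19, 13, 19, -17] -> [-17, 19, 13, 19, -30, 45] -> [-17, -30] -> [17, 30]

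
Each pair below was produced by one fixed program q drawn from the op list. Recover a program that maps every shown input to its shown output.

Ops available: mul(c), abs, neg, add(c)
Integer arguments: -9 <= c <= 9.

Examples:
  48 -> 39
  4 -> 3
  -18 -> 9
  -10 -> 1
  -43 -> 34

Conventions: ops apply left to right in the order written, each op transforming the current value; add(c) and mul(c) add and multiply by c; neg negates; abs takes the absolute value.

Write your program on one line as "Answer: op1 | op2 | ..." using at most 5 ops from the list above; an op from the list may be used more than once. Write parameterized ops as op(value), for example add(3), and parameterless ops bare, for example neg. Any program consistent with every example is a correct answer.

neg | abs | add(-8) | abs | add(-1)

Check, running the answer program on each example:
  48 -> -48 -> 48 -> 40 -> 40 -> 39
  4 -> -4 -> 4 -> -4 -> 4 -> 3
  -18 -> 18 -> 18 -> 10 -> 10 -> 9
  -10 -> 10 -> 10 -> 2 -> 2 -> 1
  -43 -> 43 -> 43 -> 35 -> 35 -> 34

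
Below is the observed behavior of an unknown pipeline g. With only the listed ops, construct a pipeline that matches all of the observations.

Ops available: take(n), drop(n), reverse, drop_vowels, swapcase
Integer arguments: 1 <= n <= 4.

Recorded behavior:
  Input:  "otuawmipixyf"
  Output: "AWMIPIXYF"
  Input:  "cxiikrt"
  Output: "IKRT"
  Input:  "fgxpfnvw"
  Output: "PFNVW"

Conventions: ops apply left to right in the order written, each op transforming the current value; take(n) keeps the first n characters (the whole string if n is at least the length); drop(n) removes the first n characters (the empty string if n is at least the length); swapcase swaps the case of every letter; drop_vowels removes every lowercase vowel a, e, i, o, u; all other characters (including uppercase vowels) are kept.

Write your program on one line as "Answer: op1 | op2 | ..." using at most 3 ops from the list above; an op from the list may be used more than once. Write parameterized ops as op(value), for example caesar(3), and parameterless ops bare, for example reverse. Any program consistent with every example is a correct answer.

swapcase | drop(1) | drop(2)

Check, running the answer program on each example:
  "otuawmipixyf" -> "OTUAWMIPIXYF" -> "TUAWMIPIXYF" -> "AWMIPIXYF"
  "cxiikrt" -> "CXIIKRT" -> "XIIKRT" -> "IKRT"
  "fgxpfnvw" -> "FGXPFNVW" -> "GXPFNVW" -> "PFNVW"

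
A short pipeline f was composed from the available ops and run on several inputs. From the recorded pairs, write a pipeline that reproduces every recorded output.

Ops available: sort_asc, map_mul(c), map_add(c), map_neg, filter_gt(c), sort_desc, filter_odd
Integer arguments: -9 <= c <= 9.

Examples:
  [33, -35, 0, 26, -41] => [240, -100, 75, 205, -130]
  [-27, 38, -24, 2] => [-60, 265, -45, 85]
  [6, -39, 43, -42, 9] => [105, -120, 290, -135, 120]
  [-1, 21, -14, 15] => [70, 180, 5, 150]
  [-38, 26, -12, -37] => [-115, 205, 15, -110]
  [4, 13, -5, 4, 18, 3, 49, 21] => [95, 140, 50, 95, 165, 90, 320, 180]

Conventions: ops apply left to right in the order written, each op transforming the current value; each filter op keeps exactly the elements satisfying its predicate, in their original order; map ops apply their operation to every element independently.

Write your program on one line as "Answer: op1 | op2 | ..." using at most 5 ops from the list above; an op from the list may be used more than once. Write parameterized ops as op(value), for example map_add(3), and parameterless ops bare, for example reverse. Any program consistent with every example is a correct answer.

map_add(9) | map_add(2) | map_add(4) | map_mul(5)

Check, running the answer program on each example:
  [33, -35, 0, 26, -41] -> [42, -26, 9, 35, -32] -> [44, -24, 11, 37, -30] -> [48, -20, 15, 41, -26] -> [240, -100, 75, 205, -130]
  [-27, 38, -24, 2] -> [-18, 47, -15, 11] -> [-16, 49, -13, 13] -> [-12, 53, -9, 17] -> [-60, 265, -45, 85]
  [6, -39, 43, -42, 9] -> [15, -30, 52, -33, 18] -> [17, -28, 54, -31, 20] -> [21, -24, 58, -27, 24] -> [105, -120, 290, -135, 120]
  [-1, 21, -14, 15] -> [8, 30, -5, 24] -> [10, 32, -3, 26] -> [14, 36, 1, 30] -> [70, 180, 5, 150]
  [-38, 26, -12, -37] -> [-29, 35, -3, -28] -> [-27, 37, -1, -26] -> [-23, 41, 3, -22] -> [-115, 205, 15, -110]
  [4, 13, -5, 4, 18, 3, 49, 21] -> [13, 22, 4, 13, 27, 12, 58, 30] -> [15, 24, 6, 15, 29, 14, 60, 32] -> [19, 28, 10, 19, 33, 18, 64, 36] -> [95, 140, 50, 95, 165, 90, 320, 180]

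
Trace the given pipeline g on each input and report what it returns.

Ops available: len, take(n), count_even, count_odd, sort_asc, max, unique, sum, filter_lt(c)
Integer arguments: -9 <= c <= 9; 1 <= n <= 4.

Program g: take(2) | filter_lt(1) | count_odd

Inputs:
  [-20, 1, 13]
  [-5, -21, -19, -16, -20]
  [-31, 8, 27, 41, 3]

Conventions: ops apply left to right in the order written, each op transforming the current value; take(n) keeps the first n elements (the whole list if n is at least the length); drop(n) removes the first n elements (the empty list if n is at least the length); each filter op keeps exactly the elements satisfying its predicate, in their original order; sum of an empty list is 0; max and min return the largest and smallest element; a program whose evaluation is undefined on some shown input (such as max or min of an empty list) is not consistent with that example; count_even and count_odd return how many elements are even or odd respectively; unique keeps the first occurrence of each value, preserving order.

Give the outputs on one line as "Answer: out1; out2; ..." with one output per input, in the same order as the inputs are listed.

0; 2; 1

Execution, op by op:
  [-20, 1, 13] -> [-20, 1] -> [-20] -> 0
  [-5, -21, -19, -16, -20] -> [-5, -21] -> [-5, -21] -> 2
  [-31, 8, 27, 41, 3] -> [-31, 8] -> [-31] -> 1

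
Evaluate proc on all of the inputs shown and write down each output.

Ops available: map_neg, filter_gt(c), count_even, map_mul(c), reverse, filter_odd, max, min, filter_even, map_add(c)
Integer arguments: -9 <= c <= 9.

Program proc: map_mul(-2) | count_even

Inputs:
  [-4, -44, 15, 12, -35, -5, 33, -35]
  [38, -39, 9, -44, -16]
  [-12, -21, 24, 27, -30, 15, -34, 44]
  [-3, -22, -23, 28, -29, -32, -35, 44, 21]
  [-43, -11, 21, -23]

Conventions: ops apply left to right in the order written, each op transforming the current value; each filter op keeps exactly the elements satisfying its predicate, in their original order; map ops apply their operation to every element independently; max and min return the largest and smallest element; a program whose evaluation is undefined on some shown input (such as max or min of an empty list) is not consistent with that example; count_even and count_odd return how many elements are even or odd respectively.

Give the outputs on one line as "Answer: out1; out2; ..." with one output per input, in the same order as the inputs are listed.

8; 5; 8; 9; 4

Execution, op by op:
  [-4, -44, 15, 12, -35, -5, 33, -35] -> [8, 88, -30, -24, 70, 10, -66, 70] -> 8
  [38, -39, 9, -44, -16] -> [-76, 78, -18, 88, 32] -> 5
  [-12, -21, 24, 27, -30, 15, -34, 44] -> [24, 42, -48, -54, 60, -30, 68, -88] -> 8
  [-3, -22, -23, 28, -29, -32, -35, 44, 21] -> [6, 44, 46, -56, 58, 64, 70, -88, -42] -> 9
  [-43, -11, 21, -23] -> [86, 22, -42, 46] -> 4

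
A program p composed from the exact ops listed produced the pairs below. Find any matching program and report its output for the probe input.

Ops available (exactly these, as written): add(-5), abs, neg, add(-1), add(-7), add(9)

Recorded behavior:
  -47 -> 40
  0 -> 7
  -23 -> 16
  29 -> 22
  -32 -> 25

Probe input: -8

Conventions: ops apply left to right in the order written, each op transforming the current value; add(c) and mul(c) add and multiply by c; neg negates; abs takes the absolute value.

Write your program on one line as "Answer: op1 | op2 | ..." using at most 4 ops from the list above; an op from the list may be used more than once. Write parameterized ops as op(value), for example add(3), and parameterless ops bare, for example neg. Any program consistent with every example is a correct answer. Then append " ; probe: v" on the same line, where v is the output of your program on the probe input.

abs | add(-7) | abs ; probe: 1

Check, running the answer program on each example:
  -47 -> 47 -> 40 -> 40
  0 -> 0 -> -7 -> 7
  -23 -> 23 -> 16 -> 16
  29 -> 29 -> 22 -> 22
  -32 -> 32 -> 25 -> 25
  probe: -8 -> 8 -> 1 -> 1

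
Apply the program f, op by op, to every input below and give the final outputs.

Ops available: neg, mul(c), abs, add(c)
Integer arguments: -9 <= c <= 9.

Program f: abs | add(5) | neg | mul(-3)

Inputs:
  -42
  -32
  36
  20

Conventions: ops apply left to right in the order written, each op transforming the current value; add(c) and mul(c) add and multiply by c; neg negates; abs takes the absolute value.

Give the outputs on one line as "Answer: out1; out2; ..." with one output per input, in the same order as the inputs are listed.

141; 111; 123; 75

Execution, op by op:
  -42 -> 42 -> 47 -> -47 -> 141
  -32 -> 32 -> 37 -> -37 -> 111
  36 -> 36 -> 41 -> -41 -> 123
  20 -> 20 -> 25 -> -25 -> 75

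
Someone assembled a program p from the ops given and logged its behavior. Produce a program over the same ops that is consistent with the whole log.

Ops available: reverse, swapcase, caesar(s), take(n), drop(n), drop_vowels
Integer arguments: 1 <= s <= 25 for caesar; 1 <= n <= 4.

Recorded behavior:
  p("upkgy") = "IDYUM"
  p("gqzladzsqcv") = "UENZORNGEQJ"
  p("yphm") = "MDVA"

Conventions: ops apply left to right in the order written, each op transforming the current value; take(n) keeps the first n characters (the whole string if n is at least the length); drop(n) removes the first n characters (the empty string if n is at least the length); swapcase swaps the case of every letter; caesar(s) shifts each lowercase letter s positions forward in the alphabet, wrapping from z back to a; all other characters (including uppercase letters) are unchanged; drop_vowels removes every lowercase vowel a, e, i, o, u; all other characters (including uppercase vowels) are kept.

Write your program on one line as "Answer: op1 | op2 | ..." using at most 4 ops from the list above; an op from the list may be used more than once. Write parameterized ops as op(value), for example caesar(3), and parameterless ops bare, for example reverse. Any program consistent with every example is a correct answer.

caesar(22) | caesar(3) | caesar(15) | swapcase

Check, running the answer program on each example:
  "upkgy" -> "qlgcu" -> "tojfx" -> "idyum" -> "IDYUM"
  "gqzladzsqcv" -> "cmvhwzvomyr" -> "fpykzcyrpbu" -> "uenzorngeqj" -> "UENZORNGEQJ"
  "yphm" -> "uldi" -> "xogl" -> "mdva" -> "MDVA"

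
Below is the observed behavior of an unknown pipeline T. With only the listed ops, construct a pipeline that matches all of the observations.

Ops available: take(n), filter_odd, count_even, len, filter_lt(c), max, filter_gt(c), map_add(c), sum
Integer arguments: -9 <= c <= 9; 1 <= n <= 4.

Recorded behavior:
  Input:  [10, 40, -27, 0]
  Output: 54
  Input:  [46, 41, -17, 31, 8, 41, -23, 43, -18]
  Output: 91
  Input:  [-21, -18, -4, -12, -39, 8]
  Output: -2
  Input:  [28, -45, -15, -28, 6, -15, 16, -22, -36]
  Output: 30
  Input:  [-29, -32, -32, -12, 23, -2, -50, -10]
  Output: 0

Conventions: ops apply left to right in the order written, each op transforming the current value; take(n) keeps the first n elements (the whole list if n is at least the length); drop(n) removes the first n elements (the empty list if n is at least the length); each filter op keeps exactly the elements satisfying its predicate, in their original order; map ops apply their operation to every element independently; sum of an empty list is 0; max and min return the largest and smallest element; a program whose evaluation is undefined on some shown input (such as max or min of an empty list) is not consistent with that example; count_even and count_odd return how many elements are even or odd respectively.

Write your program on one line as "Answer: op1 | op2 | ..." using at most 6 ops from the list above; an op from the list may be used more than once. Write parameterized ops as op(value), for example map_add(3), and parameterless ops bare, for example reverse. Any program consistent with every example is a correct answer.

map_add(4) | take(3) | map_add(-2) | filter_gt(-3) | sum

Check, running the answer program on each example:
  [10, 40, -27, 0] -> [14, 44, -23, 4] -> [14, 44, -23] -> [12, 42, -25] -> [12, 42] -> 54
  [46, 41, -17, 31, 8, 41, -23, 43, -18] -> [50, 45, -13, 35, 12, 45, -19, 47, -14] -> [50, 45, -13] -> [48, 43, -15] -> [48, 43] -> 91
  [-21, -18, -4, -12, -39, 8] -> [-17, -14, 0, -8, -35, 12] -> [-17, -14, 0] -> [-19, -16, -2] -> [-2] -> -2
  [28, -45, -15, -28, 6, -15, 16, -22, -36] -> [32, -41, -11, -24, 10, -11, 20, -18, -32] -> [32, -41, -11] -> [30, -43, -13] -> [30] -> 30
  [-29, -32, -32, -12, 23, -2, -50, -10] -> [-25, -28, -28, -8, 27, 2, -46, -6] -> [-25, -28, -28] -> [-27, -30, -30] -> [] -> 0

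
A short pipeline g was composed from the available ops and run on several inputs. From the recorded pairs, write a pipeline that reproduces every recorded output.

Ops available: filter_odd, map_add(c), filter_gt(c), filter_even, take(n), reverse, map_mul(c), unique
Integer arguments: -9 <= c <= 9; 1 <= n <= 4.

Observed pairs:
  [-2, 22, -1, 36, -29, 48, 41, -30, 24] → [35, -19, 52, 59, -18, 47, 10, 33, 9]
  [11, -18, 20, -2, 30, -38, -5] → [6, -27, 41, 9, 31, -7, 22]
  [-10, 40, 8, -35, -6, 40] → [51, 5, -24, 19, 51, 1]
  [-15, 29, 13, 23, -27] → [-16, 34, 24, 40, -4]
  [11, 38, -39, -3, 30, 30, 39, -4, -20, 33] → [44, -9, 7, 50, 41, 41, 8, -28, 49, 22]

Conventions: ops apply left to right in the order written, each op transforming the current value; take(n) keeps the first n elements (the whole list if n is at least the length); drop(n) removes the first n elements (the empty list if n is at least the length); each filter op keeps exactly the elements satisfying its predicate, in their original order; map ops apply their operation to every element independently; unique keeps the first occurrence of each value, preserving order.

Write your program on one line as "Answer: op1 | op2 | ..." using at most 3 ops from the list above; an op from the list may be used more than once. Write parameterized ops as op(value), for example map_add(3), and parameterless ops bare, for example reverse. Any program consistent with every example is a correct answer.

map_add(8) | reverse | map_add(3)

Check, running the answer program on each example:
  [-2, 22, -1, 36, -29, 48, 41, -30, 24] -> [6, 30, 7, 44, -21, 56, 49, -22, 32] -> [32, -22, 49, 56, -21, 44, 7, 30, 6] -> [35, -19, 52, 59, -18, 47, 10, 33, 9]
  [11, -18, 20, -2, 30, -38, -5] -> [19, -10, 28, 6, 38, -30, 3] -> [3, -30, 38, 6, 28, -10, 19] -> [6, -27, 41, 9, 31, -7, 22]
  [-10, 40, 8, -35, -6, 40] -> [-2, 48, 16, -27, 2, 48] -> [48, 2, -27, 16, 48, -2] -> [51, 5, -24, 19, 51, 1]
  [-15, 29, 13, 23, -27] -> [-7, 37, 21, 31, -19] -> [-19, 31, 21, 37, -7] -> [-16, 34, 24, 40, -4]
  [11, 38, -39, -3, 30, 30, 39, -4, -20, 33] -> [19, 46, -31, 5, 38, 38, 47, 4, -12, 41] -> [41, -12, 4, 47, 38, 38, 5, -31, 46, 19] -> [44, -9, 7, 50, 41, 41, 8, -28, 49, 22]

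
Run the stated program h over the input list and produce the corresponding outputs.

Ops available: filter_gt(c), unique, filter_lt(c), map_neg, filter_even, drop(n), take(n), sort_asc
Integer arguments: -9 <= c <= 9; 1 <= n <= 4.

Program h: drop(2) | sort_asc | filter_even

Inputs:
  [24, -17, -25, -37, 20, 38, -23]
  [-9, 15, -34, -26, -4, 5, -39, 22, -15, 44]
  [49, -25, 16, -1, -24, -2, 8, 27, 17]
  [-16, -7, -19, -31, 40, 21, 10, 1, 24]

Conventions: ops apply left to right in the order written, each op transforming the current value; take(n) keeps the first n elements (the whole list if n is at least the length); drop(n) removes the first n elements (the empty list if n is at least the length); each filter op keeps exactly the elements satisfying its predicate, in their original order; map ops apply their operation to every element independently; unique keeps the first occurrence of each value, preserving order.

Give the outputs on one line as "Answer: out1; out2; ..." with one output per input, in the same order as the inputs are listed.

Execution, op by op:
  [24, -17, -25, -37, 20, 38, -23] -> [-25, -37, 20, 38, -23] -> [-37, -25, -23, 20, 38] -> [20, 38]
  [-9, 15, -34, -26, -4, 5, -39, 22, -15, 44] -> [-34, -26, -4, 5, -39, 22, -15, 44] -> [-39, -34, -26, -15, -4, 5, 22, 44] -> [-34, -26, -4, 22, 44]
  [49, -25, 16, -1, -24, -2, 8, 27, 17] -> [16, -1, -24, -2, 8, 27, 17] -> [-24, -2, -1, 8, 16, 17, 27] -> [-24, -2, 8, 16]
  [-16, -7, -19, -31, 40, 21, 10, 1, 24] -> [-19, -31, 40, 21, 10, 1, 24] -> [-31, -19, 1, 10, 21, 24, 40] -> [10, 24, 40]

[20, 38]; [-34, -26, -4, 22, 44]; [-24, -2, 8, 16]; [10, 24, 40]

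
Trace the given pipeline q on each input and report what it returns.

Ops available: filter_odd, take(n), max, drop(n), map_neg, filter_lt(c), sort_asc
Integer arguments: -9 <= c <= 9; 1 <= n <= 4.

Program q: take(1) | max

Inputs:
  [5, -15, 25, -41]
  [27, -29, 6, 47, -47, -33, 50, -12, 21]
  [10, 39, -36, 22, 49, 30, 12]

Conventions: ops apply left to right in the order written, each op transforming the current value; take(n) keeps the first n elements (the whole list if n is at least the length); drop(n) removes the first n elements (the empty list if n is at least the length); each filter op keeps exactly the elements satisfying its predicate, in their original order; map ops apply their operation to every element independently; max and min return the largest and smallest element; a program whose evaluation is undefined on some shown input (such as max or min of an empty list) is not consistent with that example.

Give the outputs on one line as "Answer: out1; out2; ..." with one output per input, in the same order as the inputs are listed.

Execution, op by op:
  [5, -15, 25, -41] -> [5] -> 5
  [27, -29, 6, 47, -47, -33, 50, -12, 21] -> [27] -> 27
  [10, 39, -36, 22, 49, 30, 12] -> [10] -> 10

5; 27; 10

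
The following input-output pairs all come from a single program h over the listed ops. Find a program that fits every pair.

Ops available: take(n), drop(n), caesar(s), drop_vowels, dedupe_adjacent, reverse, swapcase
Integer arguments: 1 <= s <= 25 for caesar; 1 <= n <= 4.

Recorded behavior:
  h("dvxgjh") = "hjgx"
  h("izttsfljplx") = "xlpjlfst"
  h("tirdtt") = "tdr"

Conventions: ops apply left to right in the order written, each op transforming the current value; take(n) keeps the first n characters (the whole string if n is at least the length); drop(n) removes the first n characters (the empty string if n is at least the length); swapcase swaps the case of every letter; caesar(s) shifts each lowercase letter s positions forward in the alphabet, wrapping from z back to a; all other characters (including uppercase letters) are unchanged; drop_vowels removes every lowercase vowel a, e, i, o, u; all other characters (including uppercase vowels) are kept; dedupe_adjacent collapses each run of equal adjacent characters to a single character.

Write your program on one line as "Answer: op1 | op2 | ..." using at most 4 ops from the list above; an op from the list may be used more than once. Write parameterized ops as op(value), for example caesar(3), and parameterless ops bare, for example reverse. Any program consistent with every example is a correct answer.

drop(2) | dedupe_adjacent | reverse

Check, running the answer program on each example:
  "dvxgjh" -> "xgjh" -> "xgjh" -> "hjgx"
  "izttsfljplx" -> "ttsfljplx" -> "tsfljplx" -> "xlpjlfst"
  "tirdtt" -> "rdtt" -> "rdt" -> "tdr"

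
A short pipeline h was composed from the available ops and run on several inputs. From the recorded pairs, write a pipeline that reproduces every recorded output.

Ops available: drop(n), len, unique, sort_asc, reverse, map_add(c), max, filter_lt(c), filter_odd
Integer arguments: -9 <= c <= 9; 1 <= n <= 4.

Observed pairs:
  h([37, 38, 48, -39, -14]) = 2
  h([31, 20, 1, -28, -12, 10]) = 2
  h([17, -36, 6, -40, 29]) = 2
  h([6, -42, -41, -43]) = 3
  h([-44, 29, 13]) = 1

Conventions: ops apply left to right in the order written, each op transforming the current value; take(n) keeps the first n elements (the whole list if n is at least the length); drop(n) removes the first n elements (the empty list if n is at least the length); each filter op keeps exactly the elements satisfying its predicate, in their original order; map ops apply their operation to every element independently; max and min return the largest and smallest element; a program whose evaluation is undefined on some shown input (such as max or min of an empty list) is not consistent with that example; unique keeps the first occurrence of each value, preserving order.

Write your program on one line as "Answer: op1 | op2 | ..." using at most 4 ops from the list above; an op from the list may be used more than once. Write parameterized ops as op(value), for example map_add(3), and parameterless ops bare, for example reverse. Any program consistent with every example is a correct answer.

reverse | map_add(8) | filter_lt(8) | len

Check, running the answer program on each example:
  [37, 38, 48, -39, -14] -> [-14, -39, 48, 38, 37] -> [-6, -31, 56, 46, 45] -> [-6, -31] -> 2
  [31, 20, 1, -28, -12, 10] -> [10, -12, -28, 1, 20, 31] -> [18, -4, -20, 9, 28, 39] -> [-4, -20] -> 2
  [17, -36, 6, -40, 29] -> [29, -40, 6, -36, 17] -> [37, -32, 14, -28, 25] -> [-32, -28] -> 2
  [6, -42, -41, -43] -> [-43, -41, -42, 6] -> [-35, -33, -34, 14] -> [-35, -33, -34] -> 3
  [-44, 29, 13] -> [13, 29, -44] -> [21, 37, -36] -> [-36] -> 1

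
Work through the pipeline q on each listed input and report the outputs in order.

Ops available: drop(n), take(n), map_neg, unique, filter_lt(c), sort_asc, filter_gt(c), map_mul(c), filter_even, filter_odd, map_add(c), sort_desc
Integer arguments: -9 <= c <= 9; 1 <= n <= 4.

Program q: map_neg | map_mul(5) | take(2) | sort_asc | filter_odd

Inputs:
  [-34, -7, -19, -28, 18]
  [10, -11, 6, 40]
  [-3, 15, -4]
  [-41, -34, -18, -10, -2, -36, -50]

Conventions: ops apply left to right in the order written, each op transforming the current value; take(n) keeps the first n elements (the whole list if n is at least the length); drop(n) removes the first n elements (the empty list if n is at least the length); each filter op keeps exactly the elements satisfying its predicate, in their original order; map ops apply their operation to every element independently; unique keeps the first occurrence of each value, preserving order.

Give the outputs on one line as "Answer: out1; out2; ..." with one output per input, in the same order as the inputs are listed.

Execution, op by op:
  [-34, -7, -19, -28, 18] -> [34, 7, 19, 28, -18] -> [170, 35, 95, 140, -90] -> [170, 35] -> [35, 170] -> [35]
  [10, -11, 6, 40] -> [-10, 11, -6, -40] -> [-50, 55, -30, -200] -> [-50, 55] -> [-50, 55] -> [55]
  [-3, 15, -4] -> [3, -15, 4] -> [15, -75, 20] -> [15, -75] -> [-75, 15] -> [-75, 15]
  [-41, -34, -18, -10, -2, -36, -50] -> [41, 34, 18, 10, 2, 36, 50] -> [205, 170, 90, 50, 10, 180, 250] -> [205, 170] -> [170, 205] -> [205]

[35]; [55]; [-75, 15]; [205]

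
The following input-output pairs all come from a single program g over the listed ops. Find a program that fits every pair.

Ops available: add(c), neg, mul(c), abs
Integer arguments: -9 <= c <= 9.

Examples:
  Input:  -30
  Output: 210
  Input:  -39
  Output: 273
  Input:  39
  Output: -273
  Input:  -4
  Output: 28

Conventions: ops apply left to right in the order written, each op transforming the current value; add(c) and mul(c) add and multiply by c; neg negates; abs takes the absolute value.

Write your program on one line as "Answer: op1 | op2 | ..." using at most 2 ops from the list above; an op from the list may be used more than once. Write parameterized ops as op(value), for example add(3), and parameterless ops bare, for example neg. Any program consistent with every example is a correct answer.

neg | mul(7)

Check, running the answer program on each example:
  -30 -> 30 -> 210
  -39 -> 39 -> 273
  39 -> -39 -> -273
  -4 -> 4 -> 28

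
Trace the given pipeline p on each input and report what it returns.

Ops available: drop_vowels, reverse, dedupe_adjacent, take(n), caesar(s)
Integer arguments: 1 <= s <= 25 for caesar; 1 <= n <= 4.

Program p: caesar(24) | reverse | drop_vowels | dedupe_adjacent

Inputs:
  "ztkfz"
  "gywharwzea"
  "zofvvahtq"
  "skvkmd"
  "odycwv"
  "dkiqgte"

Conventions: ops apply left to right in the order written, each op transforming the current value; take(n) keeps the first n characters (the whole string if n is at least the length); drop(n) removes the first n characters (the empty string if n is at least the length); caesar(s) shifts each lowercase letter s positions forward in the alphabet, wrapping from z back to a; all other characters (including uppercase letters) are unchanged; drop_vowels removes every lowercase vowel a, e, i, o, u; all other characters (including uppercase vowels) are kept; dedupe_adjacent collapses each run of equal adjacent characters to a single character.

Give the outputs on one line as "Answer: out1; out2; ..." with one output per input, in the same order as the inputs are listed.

"xdrx"; "ycxpyfw"; "rfytdmx"; "bktq"; "twbm"; "crgb"

Execution, op by op:
  "ztkfz" -> "xridx" -> "xdirx" -> "xdrx" -> "xdrx"
  "gywharwzea" -> "ewufypuxcy" -> "ycxupyfuwe" -> "ycxpyfw" -> "ycxpyfw"
  "zofvvahtq" -> "xmdttyfro" -> "orfyttdmx" -> "rfyttdmx" -> "rfytdmx"
  "skvkmd" -> "qitikb" -> "bkitiq" -> "bktq" -> "bktq"
  "odycwv" -> "mbwaut" -> "tuawbm" -> "twbm" -> "twbm"
  "dkiqgte" -> "bigoerc" -> "creogib" -> "crgb" -> "crgb"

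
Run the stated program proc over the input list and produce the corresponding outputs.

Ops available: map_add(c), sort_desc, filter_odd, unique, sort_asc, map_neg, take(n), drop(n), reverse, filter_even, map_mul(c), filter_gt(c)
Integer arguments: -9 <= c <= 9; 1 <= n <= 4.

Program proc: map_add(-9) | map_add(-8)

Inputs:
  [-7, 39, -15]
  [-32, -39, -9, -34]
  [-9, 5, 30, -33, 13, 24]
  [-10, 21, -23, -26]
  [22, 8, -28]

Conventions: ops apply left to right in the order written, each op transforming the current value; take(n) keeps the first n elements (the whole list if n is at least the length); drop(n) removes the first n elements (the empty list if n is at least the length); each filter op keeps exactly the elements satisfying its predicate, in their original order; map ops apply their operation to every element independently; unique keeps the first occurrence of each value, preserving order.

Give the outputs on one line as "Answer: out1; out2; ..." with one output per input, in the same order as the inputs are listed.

Execution, op by op:
  [-7, 39, -15] -> [-16, 30, -24] -> [-24, 22, -32]
  [-32, -39, -9, -34] -> [-41, -48, -18, -43] -> [-49, -56, -26, -51]
  [-9, 5, 30, -33, 13, 24] -> [-18, -4, 21, -42, 4, 15] -> [-26, -12, 13, -50, -4, 7]
  [-10, 21, -23, -26] -> [-19, 12, -32, -35] -> [-27, 4, -40, -43]
  [22, 8, -28] -> [13, -1, -37] -> [5, -9, -45]

[-24, 22, -32]; [-49, -56, -26, -51]; [-26, -12, 13, -50, -4, 7]; [-27, 4, -40, -43]; [5, -9, -45]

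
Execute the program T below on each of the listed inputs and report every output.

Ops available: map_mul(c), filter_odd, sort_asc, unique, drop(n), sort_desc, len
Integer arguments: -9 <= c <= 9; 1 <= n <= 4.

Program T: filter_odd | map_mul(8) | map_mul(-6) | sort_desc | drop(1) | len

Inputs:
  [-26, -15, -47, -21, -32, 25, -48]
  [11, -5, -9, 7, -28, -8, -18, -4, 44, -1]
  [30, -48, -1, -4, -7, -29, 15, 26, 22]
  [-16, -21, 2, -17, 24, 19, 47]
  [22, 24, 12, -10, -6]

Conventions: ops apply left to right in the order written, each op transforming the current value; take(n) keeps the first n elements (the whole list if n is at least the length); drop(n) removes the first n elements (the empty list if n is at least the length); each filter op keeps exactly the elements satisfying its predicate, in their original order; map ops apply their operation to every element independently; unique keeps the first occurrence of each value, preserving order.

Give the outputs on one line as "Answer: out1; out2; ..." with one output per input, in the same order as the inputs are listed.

Execution, op by op:
  [-26, -15, -47, -21, -32, 25, -48] -> [-15, -47, -21, 25] -> [-120, -376, -168, 200] -> [720, 2256, 1008, -1200] -> [2256, 1008, 720, -1200] -> [1008, 720, -1200] -> 3
  [11, -5, -9, 7, -28, -8, -18, -4, 44, -1] -> [11, -5, -9, 7, -1] -> [88, -40, -72, 56, -8] -> [-528, 240, 432, -336, 48] -> [432, 240, 48, -336, -528] -> [240, 48, -336, -528] -> 4
  [30, -48, -1, -4, -7, -29, 15, 26, 22] -> [-1, -7, -29, 15] -> [-8, -56, -232, 120] -> [48, 336, 1392, -720] -> [1392, 336, 48, -720] -> [336, 48, -720] -> 3
  [-16, -21, 2, -17, 24, 19, 47] -> [-21, -17, 19, 47] -> [-168, -136, 152, 376] -> [1008, 816, -912, -2256] -> [1008, 816, -912, -2256] -> [816, -912, -2256] -> 3
  [22, 24, 12, -10, -6] -> [] -> [] -> [] -> [] -> [] -> 0

3; 4; 3; 3; 0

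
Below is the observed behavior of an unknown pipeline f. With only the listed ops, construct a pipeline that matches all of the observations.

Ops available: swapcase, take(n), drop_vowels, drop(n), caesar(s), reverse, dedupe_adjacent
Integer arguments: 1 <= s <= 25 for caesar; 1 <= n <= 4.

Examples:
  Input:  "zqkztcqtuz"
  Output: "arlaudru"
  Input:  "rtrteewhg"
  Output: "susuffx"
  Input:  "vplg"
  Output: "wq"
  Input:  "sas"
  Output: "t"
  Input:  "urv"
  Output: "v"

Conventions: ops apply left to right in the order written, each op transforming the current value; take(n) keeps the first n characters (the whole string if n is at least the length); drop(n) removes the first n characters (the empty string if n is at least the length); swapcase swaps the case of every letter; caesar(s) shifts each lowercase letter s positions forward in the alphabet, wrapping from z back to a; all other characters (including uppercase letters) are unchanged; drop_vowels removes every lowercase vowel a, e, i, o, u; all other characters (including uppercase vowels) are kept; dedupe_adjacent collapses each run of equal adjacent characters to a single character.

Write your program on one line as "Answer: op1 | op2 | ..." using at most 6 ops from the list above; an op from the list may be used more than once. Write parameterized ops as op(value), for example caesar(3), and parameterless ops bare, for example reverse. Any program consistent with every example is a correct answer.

caesar(23) | reverse | drop(2) | caesar(4) | reverse

Check, running the answer program on each example:
  "zqkztcqtuz" -> "wnhwqznqrw" -> "wrqnzqwhnw" -> "qnzqwhnw" -> "urdualra" -> "arlaudru"
  "rtrteewhg" -> "oqoqbbted" -> "detbbqoqo" -> "tbbqoqo" -> "xffusus" -> "susuffx"
  "vplg" -> "smid" -> "dims" -> "ms" -> "qw" -> "wq"
  "sas" -> "pxp" -> "pxp" -> "p" -> "t" -> "t"
  "urv" -> "ros" -> "sor" -> "r" -> "v" -> "v"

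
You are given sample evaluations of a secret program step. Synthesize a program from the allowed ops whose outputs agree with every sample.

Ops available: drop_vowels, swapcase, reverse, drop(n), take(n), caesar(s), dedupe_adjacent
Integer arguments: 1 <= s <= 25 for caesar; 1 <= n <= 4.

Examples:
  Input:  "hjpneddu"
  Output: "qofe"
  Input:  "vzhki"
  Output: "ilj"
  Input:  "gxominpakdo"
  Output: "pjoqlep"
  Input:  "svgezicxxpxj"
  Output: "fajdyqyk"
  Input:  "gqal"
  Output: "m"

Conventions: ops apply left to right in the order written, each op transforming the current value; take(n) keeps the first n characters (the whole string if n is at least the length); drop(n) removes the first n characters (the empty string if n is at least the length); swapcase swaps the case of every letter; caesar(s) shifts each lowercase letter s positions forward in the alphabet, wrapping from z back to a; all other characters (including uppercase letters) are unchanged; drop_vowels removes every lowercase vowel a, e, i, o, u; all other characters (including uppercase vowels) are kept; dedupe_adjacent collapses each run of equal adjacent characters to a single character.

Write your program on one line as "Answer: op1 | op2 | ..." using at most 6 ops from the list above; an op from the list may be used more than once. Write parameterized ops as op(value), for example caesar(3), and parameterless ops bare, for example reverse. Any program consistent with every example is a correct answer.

drop(2) | caesar(13) | caesar(1) | drop_vowels | caesar(13) | dedupe_adjacent

Check, running the answer program on each example:
  "hjpneddu" -> "pneddu" -> "carqqh" -> "dbsrri" -> "dbsrr" -> "qofee" -> "qofe"
  "vzhki" -> "hki" -> "uxv" -> "vyw" -> "vyw" -> "ilj" -> "ilj"
  "gxominpakdo" -> "ominpakdo" -> "bzvacnxqb" -> "cawbdoyrc" -> "cwbdyrc" -> "pjoqlep" -> "pjoqlep"
  "svgezicxxpxj" -> "gezicxxpxj" -> "trmvpkkckw" -> "usnwqlldlx" -> "snwqlldlx" -> "fajdyyqyk" -> "fajdyqyk"
  "gqal" -> "al" -> "ny" -> "oz" -> "z" -> "m" -> "m"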